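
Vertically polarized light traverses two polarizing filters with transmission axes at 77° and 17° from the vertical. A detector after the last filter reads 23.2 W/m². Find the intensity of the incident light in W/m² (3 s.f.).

I₀ ≈ 1830 W/m²

By Malus's law, I₁ = I₀ cos²(77° − 0°) = I₀ cos²(77°) = 0.0506 I₀.
I₂ = I₁ cos²(17° − 77°) = 0.0506 I₀ · cos²(60°) = 0.01265 I₀.
So 23.2 W/m² = 0.01265 I₀, giving I₀ = 23.2/0.01265 = 1834 W/m².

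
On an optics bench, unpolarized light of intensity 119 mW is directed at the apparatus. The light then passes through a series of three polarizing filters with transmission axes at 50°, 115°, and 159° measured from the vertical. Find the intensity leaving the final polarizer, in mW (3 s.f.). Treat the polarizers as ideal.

Unpolarized light through the first polarizer → I₁ = 119 mW/2 = 59.5 mW, polarized at 50°.
I₂ = I₁ · cos²(65°) = 59.5 · 0.1786 = 10.63 mW.
I₃ = I₂ · cos²(44°) = 10.63 · 0.5174 = 5.499 mW.

I ≈ 5.50 mW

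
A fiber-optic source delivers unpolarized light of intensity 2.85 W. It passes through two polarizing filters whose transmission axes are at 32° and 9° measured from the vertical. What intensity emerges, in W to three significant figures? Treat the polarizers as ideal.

I ≈ 1.21 W

Unpolarized light through the first polarizer → I₁ = 2.85 W/2 = 1.425 W, polarized at 32°.
I₂ = I₁ · cos²(23°) = 1.425 · 0.8473 = 1.207 W.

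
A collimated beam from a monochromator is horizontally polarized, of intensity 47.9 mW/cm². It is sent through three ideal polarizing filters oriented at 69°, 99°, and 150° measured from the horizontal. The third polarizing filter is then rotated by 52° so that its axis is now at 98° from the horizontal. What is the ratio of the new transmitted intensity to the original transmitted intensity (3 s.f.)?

Before rotation:
I₁ = I₀ cos²(69° − 0°) = I₀ cos²(69°) = 0.1284 I₀.
I₂ = I₁ cos²(99° − 69°) = 0.1284 I₀ · cos²(30°) = 0.09632 I₀.
I₃ = I₂ cos²(150° − 99°) = 0.09632 I₀ · cos²(51°) = 0.03815 I₀.
After rotation:
I₁ = I₀ cos²(69° − 0°) = I₀ cos²(69°) = 0.1284 I₀.
I₂ = I₁ cos²(99° − 69°) = 0.1284 I₀ · cos²(30°) = 0.09632 I₀.
I₃ = I₂ cos²(98° − 99°) = 0.09632 I₀ · cos²(1°) = 0.09629 I₀.
Ratio = 0.09629 / 0.03815 = 2.524.

I_new/I_old ≈ 2.52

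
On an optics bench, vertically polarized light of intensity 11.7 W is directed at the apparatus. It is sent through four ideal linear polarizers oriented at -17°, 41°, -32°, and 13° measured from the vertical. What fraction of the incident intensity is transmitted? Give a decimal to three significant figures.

I/I₀ ≈ 0.0110

I₁ = 11.7 W · cos²(17°) = 10.7 W.
I₂ = I₁ · cos²(58°) = 10.7 · 0.2808 = 3.005 W.
I₃ = I₂ · cos²(73°) = 3.005 · 0.08548 = 0.2568 W.
I₄ = I₃ · cos²(45°) = 0.2568 · 0.5 = 0.1284 W.
Transmitted fraction = 0.01098.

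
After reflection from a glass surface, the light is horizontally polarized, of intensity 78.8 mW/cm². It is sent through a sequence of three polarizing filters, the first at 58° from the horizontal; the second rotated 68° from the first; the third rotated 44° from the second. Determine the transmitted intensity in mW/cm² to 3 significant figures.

I ≈ 1.61 mW/cm²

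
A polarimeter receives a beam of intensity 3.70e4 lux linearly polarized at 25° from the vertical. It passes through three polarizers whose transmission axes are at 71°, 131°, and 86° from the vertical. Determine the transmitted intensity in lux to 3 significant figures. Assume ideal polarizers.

I₁ = 3.70e4 lux · cos²(46°) = 1.785e+04 lux.
I₂ = I₁ · cos²(60°) = 1.785e+04 · 0.25 = 4464 lux.
I₃ = I₂ · cos²(45°) = 4464 · 0.5 = 2232 lux.

I ≈ 2230 lux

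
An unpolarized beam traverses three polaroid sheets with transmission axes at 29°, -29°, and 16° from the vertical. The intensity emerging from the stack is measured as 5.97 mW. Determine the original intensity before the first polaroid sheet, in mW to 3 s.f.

I₀ ≈ 85.0 mW

Unpolarized light through the first polarizer → I₁ = ½ I₀, now polarized at 29°.
I₂ = I₁ cos²(-29° − 29°) = 0.5 I₀ · cos²(58°) = 0.1404 I₀.
I₃ = I₂ cos²(16° + 29°) = 0.1404 I₀ · cos²(45°) = 0.0702 I₀.
So 5.97 mW = 0.0702 I₀, giving I₀ = 5.97/0.0702 = 85.04 mW.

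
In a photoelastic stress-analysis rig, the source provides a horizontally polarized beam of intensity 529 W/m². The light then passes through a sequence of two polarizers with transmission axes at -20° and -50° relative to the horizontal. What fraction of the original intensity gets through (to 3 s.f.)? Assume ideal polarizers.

I/I₀ ≈ 0.662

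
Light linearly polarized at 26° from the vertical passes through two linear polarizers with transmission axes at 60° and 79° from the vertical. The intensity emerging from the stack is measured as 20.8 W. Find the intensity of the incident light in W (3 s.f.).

I₁ = I₀ cos²(60° − 26°) = I₀ cos²(34°) = 0.6873 I₀.
I₂ = I₁ cos²(79° − 60°) = 0.6873 I₀ · cos²(19°) = 0.6145 I₀.
So 20.8 W = 0.6145 I₀, giving I₀ = 20.8/0.6145 = 33.85 W.

I₀ ≈ 33.9 W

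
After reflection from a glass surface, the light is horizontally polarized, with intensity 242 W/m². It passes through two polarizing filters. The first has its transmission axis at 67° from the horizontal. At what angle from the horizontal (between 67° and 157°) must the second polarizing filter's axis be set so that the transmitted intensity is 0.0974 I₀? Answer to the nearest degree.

By Malus's law, I₁ = I₀ cos²(67° − 0°) = I₀ cos²(67°) = 0.1527 I₀.
Need I₂/I₀ = 0.0974, so cos²(θ − 67°) = 0.0974 / 0.1527 = 0.638.
θ − 67° = arccos(√0.638) = 37.0°, giving θ ≈ 67 + 37.0 = 104.0°.

θ ≈ 104°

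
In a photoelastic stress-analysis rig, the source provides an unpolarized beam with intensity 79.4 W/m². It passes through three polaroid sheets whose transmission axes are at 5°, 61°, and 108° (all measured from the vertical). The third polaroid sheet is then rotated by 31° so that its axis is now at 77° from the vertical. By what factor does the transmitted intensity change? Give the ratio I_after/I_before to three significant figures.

Before rotation:
Unpolarized light through the first polarizer → I₁ = ½ I₀, now polarized at 5°.
I₂ = I₁ cos²(61° − 5°) = 0.5 I₀ · cos²(56°) = 0.1563 I₀.
I₃ = I₂ cos²(108° − 61°) = 0.1563 I₀ · cos²(47°) = 0.07272 I₀.
After rotation:
Unpolarized light through the first polarizer → I₁ = ½ I₀, now polarized at 5°.
I₂ = I₁ cos²(61° − 5°) = 0.5 I₀ · cos²(56°) = 0.1563 I₀.
I₃ = I₂ cos²(77° − 61°) = 0.1563 I₀ · cos²(16°) = 0.1445 I₀.
Ratio = 0.1445 / 0.07272 = 1.987.

I_new/I_old ≈ 1.99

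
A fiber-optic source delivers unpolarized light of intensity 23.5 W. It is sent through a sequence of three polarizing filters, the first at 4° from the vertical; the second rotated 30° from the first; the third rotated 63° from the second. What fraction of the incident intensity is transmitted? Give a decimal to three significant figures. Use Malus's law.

I/I₀ ≈ 0.0773

Unpolarized light through the first polarizer → I₁ = 23.5 W/2 = 11.75 W, polarized at 4°.
I₂ = I₁ · cos²(30°) = 11.75 · 0.75 = 8.813 W.
I₃ = I₂ · cos²(63°) = 8.813 · 0.2061 = 1.816 W.
Transmitted fraction = 0.07729.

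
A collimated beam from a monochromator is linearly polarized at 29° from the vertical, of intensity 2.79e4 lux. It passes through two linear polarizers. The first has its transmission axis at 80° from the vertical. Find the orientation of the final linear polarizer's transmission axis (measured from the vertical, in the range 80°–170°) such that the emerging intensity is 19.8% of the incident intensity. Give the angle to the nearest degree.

θ ≈ 125°

I₁ = I₀ cos²(80° − 29°) = I₀ cos²(51°) = 0.396 I₀.
Need I₂/I₀ = 0.198, so cos²(θ − 80°) = 0.198 / 0.396 = 0.4999.
θ − 80° = arccos(√0.4999) = 45.0°, giving θ ≈ 80 + 45.0 = 125.0°.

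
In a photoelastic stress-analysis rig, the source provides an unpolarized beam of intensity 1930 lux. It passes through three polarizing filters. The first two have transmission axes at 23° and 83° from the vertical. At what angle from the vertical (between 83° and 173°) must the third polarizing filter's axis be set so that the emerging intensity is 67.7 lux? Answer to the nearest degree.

Unpolarized light through the first polarizer → I₁ = ½ I₀, now polarized at 23°.
I₂ = I₁ cos²(83° − 23°) = 0.5 I₀ · cos²(60°) = 0.125 I₀.
Target fraction: 67.7 / 1930 lux = 0.03508 of I₀.
Need I₃/I₀ = 0.03508, so cos²(θ − 83°) = 0.03508 / 0.125 = 0.2806.
θ − 83° = arccos(√0.2806) = 58.0°, giving θ ≈ 83 + 58.0 = 141.0°.

θ ≈ 141°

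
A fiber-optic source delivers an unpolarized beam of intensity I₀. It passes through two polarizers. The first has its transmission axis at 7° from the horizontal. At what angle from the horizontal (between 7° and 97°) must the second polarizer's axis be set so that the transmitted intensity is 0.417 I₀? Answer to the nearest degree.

Unpolarized light through the first polarizer → I₁ = ½ I₀, now polarized at 7°.
Need I₂/I₀ = 0.417, so cos²(θ − 7°) = 0.417 / 0.5 = 0.834.
θ − 7° = arccos(√0.834) = 24.0°, giving θ ≈ 7 + 24.0 = 31.0°.

θ ≈ 31°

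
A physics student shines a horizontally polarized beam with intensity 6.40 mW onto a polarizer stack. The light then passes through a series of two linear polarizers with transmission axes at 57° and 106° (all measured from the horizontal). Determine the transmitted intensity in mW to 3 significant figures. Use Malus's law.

I ≈ 0.817 mW

By Malus's law, I₁ = 6.40 mW · cos²(57°) = 1.898 mW.
I₂ = I₁ · cos²(49°) = 1.898 · 0.4304 = 0.8171 mW.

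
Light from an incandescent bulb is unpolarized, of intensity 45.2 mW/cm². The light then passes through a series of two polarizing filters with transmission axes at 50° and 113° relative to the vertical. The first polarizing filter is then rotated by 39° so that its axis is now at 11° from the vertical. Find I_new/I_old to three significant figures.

I_new/I_old ≈ 0.210

Before rotation:
Unpolarized light through the first polarizer → I₁ = ½ I₀, now polarized at 50°.
I₂ = I₁ cos²(113° − 50°) = 0.5 I₀ · cos²(63°) = 0.1031 I₀.
After rotation:
Unpolarized light through the first polarizer → I₁ = ½ I₀, now polarized at 11°.
Angle between axes 1 and 2: 78°. I₂ = 0.5 I₀ · cos²(78°) = 0.02161 I₀.
Ratio = 0.02161 / 0.1031 = 0.2097.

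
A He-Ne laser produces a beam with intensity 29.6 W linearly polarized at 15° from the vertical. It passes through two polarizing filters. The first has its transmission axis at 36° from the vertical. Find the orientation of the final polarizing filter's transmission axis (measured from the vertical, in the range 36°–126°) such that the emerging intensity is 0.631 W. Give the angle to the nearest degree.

By Malus's law, I₁ = I₀ cos²(36° − 15°) = I₀ cos²(21°) = 0.8716 I₀.
Target fraction: 0.631 / 29.6 W = 0.02132 of I₀.
Need I₂/I₀ = 0.02132, so cos²(θ − 36°) = 0.02132 / 0.8716 = 0.02446.
θ − 36° = arccos(√0.02446) = 81.0°, giving θ ≈ 36 + 81.0 = 117.0°.

θ ≈ 117°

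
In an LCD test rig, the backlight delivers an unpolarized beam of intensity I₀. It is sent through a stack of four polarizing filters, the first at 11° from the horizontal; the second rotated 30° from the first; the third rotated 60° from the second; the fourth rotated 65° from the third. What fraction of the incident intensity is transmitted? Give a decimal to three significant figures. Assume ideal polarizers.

≈ 0.0167 I₀

Unpolarized light through the first polarizer → I₁ = ½ I₀, now polarized at 11°.
I₂ = I₁ cos²(30°) = 0.5 · 0.75 I₀ = 0.375 I₀.
I₃ = I₂ cos²(60°) = 0.375 · 0.25 I₀ = 0.09375 I₀.
I₄ = I₃ cos²(65°) = 0.09375 · 0.1786 I₀ = 0.01674 I₀.
Transmitted fraction = 0.01674.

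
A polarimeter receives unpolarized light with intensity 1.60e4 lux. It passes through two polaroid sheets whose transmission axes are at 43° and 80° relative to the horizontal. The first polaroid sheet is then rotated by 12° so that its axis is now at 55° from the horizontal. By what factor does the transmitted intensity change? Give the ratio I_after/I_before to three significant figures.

Before rotation:
Unpolarized light through the first polarizer → I₁ = ½ I₀, now polarized at 43°.
I₂ = I₁ cos²(80° − 43°) = 0.5 I₀ · cos²(37°) = 0.3189 I₀.
After rotation:
Unpolarized light through the first polarizer → I₁ = ½ I₀, now polarized at 55°.
I₂ = I₁ cos²(80° − 55°) = 0.5 I₀ · cos²(25°) = 0.4107 I₀.
Ratio = 0.4107 / 0.3189 = 1.288.

I_new/I_old ≈ 1.29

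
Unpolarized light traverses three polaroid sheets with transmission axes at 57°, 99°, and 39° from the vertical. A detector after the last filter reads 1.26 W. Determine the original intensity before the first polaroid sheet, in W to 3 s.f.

Unpolarized light through the first polarizer → I₁ = ½ I₀, now polarized at 57°.
I₂ = I₁ cos²(99° − 57°) = 0.5 I₀ · cos²(42°) = 0.2761 I₀.
I₃ = I₂ cos²(39° − 99°) = 0.2761 I₀ · cos²(60°) = 0.06903 I₀.
So 1.26 W = 0.06903 I₀, giving I₀ = 1.26/0.06903 = 18.25 W.

I₀ ≈ 18.3 W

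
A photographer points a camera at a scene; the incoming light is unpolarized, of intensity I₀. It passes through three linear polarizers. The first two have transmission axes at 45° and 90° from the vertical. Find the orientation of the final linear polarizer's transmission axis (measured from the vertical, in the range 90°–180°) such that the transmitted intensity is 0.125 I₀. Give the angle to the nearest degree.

θ ≈ 135°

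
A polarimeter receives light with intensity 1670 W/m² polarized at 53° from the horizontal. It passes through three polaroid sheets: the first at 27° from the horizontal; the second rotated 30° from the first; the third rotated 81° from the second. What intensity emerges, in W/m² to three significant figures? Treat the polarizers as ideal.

I₁ = 1670 W/m² · cos²(26°) = 1349 W/m².
I₂ = I₁ · cos²(30°) = 1349 · 0.75 = 1012 W/m².
I₃ = I₂ · cos²(81°) = 1012 · 0.02447 = 24.76 W/m².

I ≈ 24.8 W/m²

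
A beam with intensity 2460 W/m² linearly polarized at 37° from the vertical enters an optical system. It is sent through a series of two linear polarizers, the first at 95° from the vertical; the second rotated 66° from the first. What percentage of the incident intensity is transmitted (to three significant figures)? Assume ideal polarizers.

I₁ = 2460 W/m² · cos²(58°) = 690.8 W/m².
I₂ = I₁ · cos²(66°) = 690.8 · 0.1654 = 114.3 W/m².
That is 4.646% of the incident intensity.

≈ 4.65%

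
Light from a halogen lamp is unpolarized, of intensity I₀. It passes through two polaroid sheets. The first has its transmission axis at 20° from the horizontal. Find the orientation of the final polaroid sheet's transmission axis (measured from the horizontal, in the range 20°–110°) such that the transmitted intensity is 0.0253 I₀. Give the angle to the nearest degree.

Unpolarized light through the first polarizer → I₁ = ½ I₀, now polarized at 20°.
Need I₂/I₀ = 0.0253, so cos²(θ − 20°) = 0.0253 / 0.5 = 0.0506.
θ − 20° = arccos(√0.0506) = 77.0°, giving θ ≈ 20 + 77.0 = 97.0°.

θ ≈ 97°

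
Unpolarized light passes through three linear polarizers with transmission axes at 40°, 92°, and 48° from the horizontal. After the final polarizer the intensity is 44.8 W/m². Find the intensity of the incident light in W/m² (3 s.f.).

I₀ ≈ 457 W/m²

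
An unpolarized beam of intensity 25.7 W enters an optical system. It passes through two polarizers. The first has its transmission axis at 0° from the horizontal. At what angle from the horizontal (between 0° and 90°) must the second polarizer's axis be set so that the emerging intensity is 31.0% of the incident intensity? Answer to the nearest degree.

θ ≈ 38°

Unpolarized light through the first polarizer → I₁ = ½ I₀, now polarized at 0°.
Need I₂/I₀ = 0.31, so cos²(θ − 0°) = 0.31 / 0.5 = 0.62.
θ − 0° = arccos(√0.62) = 38.1°, giving θ ≈ 0 + 38.1 = 38.1°.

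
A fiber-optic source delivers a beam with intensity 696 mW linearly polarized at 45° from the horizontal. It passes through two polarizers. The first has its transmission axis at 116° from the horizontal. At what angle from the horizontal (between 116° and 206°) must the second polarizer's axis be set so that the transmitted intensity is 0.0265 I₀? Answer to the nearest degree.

θ ≈ 176°

I₁ = I₀ cos²(116° − 45°) = I₀ cos²(71°) = 0.106 I₀.
Need I₂/I₀ = 0.0265, so cos²(θ − 116°) = 0.0265 / 0.106 = 0.25.
θ − 116° = arccos(√0.25) = 60.0°, giving θ ≈ 116 + 60.0 = 176.0°.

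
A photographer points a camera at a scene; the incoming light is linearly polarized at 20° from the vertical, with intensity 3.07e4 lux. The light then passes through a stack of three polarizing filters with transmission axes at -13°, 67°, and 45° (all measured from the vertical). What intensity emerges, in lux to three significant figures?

I ≈ 560 lux

By Malus's law, I₁ = 3.07e4 lux · cos²(33°) = 2.159e+04 lux.
I₂ = I₁ · cos²(80°) = 2.159e+04 · 0.03015 = 651.1 lux.
I₃ = I₂ · cos²(22°) = 651.1 · 0.8597 = 559.7 lux.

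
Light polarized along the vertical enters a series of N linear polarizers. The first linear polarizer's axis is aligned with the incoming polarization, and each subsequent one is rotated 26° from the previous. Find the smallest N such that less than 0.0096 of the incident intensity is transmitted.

First polarizer is aligned with the polarization: full transmission.
Each further stage multiplies by cos²(26°) = 0.8078.
After N polarizers: T = 0.8078^(N−1). Require T < 0.0096 ⇒ N−1 > ln(0.0096)/ln(0.8078) = 21.77, so N−1 ≥ 22 and N = 23.
Check: N=23 gives T = 0.009142 < 0.0096; N=22 gives T = 0.01132.

N = 23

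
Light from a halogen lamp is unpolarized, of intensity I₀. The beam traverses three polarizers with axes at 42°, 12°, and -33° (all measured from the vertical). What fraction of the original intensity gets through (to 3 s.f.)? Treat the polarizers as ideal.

≈ 0.188 I₀

Unpolarized light through the first polarizer → I₁ = ½ I₀, now polarized at 42°.
I₂ = I₁ cos²(12° − 42°) = 0.5 I₀ · cos²(30°) = 0.375 I₀.
I₃ = I₂ cos²(-33° − 12°) = 0.375 I₀ · cos²(45°) = 0.1875 I₀.
Transmitted fraction = 0.1875.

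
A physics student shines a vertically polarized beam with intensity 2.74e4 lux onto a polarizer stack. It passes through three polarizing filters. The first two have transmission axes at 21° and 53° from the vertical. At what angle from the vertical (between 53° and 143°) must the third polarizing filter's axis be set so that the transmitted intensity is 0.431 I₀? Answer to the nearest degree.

θ ≈ 87°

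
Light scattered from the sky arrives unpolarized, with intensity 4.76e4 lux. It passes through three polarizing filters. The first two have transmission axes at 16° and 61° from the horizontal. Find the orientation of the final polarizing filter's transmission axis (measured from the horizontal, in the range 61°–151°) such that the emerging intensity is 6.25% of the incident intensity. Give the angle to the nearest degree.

Unpolarized light through the first polarizer → I₁ = ½ I₀, now polarized at 16°.
I₂ = I₁ cos²(61° − 16°) = 0.5 I₀ · cos²(45°) = 0.25 I₀.
Need I₃/I₀ = 0.0625, so cos²(θ − 61°) = 0.0625 / 0.25 = 0.25.
θ − 61° = arccos(√0.25) = 60.0°, giving θ ≈ 61 + 60.0 = 121.0°.

θ ≈ 121°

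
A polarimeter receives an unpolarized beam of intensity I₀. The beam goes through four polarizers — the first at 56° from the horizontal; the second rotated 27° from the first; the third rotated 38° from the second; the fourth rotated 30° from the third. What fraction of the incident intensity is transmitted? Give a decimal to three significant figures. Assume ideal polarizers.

≈ 0.185 I₀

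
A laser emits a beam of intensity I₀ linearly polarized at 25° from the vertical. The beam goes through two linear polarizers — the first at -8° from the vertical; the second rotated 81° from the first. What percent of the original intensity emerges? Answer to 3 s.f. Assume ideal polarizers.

≈ 1.72%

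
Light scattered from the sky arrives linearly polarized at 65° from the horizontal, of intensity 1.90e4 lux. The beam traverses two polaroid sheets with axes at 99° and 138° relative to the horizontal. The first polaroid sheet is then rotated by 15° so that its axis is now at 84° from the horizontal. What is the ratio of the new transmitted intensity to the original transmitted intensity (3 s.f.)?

I_new/I_old ≈ 0.744

Before rotation:
By Malus's law, I₁ = I₀ cos²(99° − 65°) = I₀ cos²(34°) = 0.6873 I₀.
I₂ = I₁ cos²(138° − 99°) = 0.6873 I₀ · cos²(39°) = 0.4151 I₀.
After rotation:
I₁ = I₀ cos²(84° − 65°) = I₀ cos²(19°) = 0.894 I₀.
I₂ = I₁ cos²(138° − 84°) = 0.894 I₀ · cos²(54°) = 0.3089 I₀.
Ratio = 0.3089 / 0.4151 = 0.7441.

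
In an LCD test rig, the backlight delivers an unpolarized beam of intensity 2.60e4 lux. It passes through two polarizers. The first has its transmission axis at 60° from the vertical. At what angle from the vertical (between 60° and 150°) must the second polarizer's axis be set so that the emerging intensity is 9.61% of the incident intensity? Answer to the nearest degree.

Unpolarized light through the first polarizer → I₁ = ½ I₀, now polarized at 60°.
Need I₂/I₀ = 0.0961, so cos²(θ − 60°) = 0.0961 / 0.5 = 0.1922.
θ − 60° = arccos(√0.1922) = 64.0°, giving θ ≈ 60 + 64.0 = 124.0°.

θ ≈ 124°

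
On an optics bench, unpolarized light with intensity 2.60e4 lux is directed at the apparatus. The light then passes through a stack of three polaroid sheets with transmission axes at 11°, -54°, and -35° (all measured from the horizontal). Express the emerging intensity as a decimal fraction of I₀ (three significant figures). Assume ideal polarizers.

I/I₀ ≈ 0.0798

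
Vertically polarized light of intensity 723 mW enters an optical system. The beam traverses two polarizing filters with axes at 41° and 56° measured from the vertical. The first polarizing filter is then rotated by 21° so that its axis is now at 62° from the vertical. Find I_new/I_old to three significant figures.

I_new/I_old ≈ 0.410

Before rotation:
By Malus's law, I₁ = I₀ cos²(41° − 0°) = I₀ cos²(41°) = 0.5696 I₀.
I₂ = I₁ cos²(56° − 41°) = 0.5696 I₀ · cos²(15°) = 0.5314 I₀.
After rotation:
I₁ = I₀ cos²(62° − 0°) = I₀ cos²(62°) = 0.2204 I₀.
I₂ = I₁ cos²(56° − 62°) = 0.2204 I₀ · cos²(6°) = 0.218 I₀.
Ratio = 0.218 / 0.5314 = 0.4102.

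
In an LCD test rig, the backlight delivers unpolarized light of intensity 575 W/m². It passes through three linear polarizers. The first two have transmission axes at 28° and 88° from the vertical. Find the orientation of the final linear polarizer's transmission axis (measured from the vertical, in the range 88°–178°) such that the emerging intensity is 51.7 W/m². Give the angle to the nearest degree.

θ ≈ 120°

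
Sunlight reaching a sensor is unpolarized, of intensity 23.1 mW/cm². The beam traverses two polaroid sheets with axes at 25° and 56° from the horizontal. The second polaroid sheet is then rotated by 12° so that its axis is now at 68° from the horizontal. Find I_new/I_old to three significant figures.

I_new/I_old ≈ 0.728

Before rotation:
Unpolarized light through the first polarizer → I₁ = ½ I₀, now polarized at 25°.
I₂ = I₁ cos²(56° − 25°) = 0.5 I₀ · cos²(31°) = 0.3674 I₀.
After rotation:
Unpolarized light through the first polarizer → I₁ = ½ I₀, now polarized at 25°.
I₂ = I₁ cos²(68° − 25°) = 0.5 I₀ · cos²(43°) = 0.2674 I₀.
Ratio = 0.2674 / 0.3674 = 0.728.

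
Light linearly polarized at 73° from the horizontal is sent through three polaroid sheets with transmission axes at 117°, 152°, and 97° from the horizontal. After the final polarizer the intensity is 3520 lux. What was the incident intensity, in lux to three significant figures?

I₀ ≈ 3.08e4 lux

By Malus's law, I₁ = I₀ cos²(117° − 73°) = I₀ cos²(44°) = 0.5174 I₀.
I₂ = I₁ cos²(152° − 117°) = 0.5174 I₀ · cos²(35°) = 0.3472 I₀.
I₃ = I₂ cos²(97° − 152°) = 0.3472 I₀ · cos²(55°) = 0.1142 I₀.
So 3520 lux = 0.1142 I₀, giving I₀ = 3520/0.1142 = 3.082e+04 lux.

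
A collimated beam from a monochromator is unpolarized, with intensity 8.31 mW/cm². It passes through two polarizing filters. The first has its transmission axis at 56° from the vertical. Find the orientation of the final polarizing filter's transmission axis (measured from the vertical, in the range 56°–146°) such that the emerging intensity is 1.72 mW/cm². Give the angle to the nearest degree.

Unpolarized light through the first polarizer → I₁ = ½ I₀, now polarized at 56°.
Target fraction: 1.72 / 8.31 mW/cm² = 0.207 of I₀.
Need I₂/I₀ = 0.207, so cos²(θ − 56°) = 0.207 / 0.5 = 0.414.
θ − 56° = arccos(√0.414) = 50.0°, giving θ ≈ 56 + 50.0 = 106.0°.

θ ≈ 106°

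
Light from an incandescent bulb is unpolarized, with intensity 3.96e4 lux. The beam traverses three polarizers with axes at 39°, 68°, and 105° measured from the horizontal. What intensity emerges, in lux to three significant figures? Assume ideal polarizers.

I ≈ 9660 lux

Unpolarized light through the first polarizer → I₁ = 3.96e4 lux/2 = 1.98e+04 lux, polarized at 39°.
I₂ = I₁ · cos²(29°) = 1.98e+04 · 0.765 = 1.515e+04 lux.
I₃ = I₂ · cos²(37°) = 1.515e+04 · 0.6378 = 9661 lux.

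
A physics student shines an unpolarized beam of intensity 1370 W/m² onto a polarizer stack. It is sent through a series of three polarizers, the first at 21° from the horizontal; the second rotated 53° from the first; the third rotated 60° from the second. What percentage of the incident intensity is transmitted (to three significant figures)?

Unpolarized light through the first polarizer → I₁ = 1370 W/m²/2 = 685 W/m², polarized at 21°.
I₂ = I₁ · cos²(53°) = 685 · 0.3622 = 248.1 W/m².
I₃ = I₂ · cos²(60°) = 248.1 · 0.25 = 62.02 W/m².
That is 4.527% of the incident intensity.

≈ 4.53%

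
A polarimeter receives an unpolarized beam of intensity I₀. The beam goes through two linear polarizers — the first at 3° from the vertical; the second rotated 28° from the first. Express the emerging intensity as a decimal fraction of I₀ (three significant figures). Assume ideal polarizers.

≈ 0.390 I₀

Unpolarized light through the first polarizer → I₁ = ½ I₀, now polarized at 3°.
I₂ = I₁ cos²(28°) = 0.5 · 0.7796 I₀ = 0.3898 I₀.
Transmitted fraction = 0.3898.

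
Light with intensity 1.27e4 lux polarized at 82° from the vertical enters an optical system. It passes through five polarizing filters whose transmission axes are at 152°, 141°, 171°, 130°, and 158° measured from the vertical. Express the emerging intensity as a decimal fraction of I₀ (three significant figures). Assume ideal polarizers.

By Malus's law, I₁ = 1.27e4 lux · cos²(70°) = 1486 lux.
I₂ = I₁ · cos²(11°) = 1486 · 0.9636 = 1432 lux.
I₃ = I₂ · cos²(30°) = 1432 · 0.75 = 1074 lux.
I₄ = I₃ · cos²(41°) = 1074 · 0.5696 = 611.5 lux.
I₅ = I₄ · cos²(28°) = 611.5 · 0.7796 = 476.8 lux.
Transmitted fraction = 0.03754.

I/I₀ ≈ 0.0375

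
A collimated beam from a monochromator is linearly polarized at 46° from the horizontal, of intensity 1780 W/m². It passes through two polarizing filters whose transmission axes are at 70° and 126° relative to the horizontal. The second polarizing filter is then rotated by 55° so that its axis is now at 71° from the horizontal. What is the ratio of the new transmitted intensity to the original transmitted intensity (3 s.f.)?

I_new/I_old ≈ 3.20

Before rotation:
I₁ = I₀ cos²(70° − 46°) = I₀ cos²(24°) = 0.8346 I₀.
I₂ = I₁ cos²(126° − 70°) = 0.8346 I₀ · cos²(56°) = 0.261 I₀.
After rotation:
I₁ = I₀ cos²(70° − 46°) = I₀ cos²(24°) = 0.8346 I₀.
I₂ = I₁ cos²(71° − 70°) = 0.8346 I₀ · cos²(1°) = 0.8343 I₀.
Ratio = 0.8343 / 0.261 = 3.197.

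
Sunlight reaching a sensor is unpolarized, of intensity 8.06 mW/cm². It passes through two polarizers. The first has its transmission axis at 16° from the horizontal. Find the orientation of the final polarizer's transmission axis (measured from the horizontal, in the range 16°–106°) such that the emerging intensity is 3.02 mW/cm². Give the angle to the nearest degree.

Unpolarized light through the first polarizer → I₁ = ½ I₀, now polarized at 16°.
Target fraction: 3.02 / 8.06 mW/cm² = 0.3747 of I₀.
Need I₂/I₀ = 0.3747, so cos²(θ − 16°) = 0.3747 / 0.5 = 0.7494.
θ − 16° = arccos(√0.7494) = 30.0°, giving θ ≈ 16 + 30.0 = 46.0°.

θ ≈ 46°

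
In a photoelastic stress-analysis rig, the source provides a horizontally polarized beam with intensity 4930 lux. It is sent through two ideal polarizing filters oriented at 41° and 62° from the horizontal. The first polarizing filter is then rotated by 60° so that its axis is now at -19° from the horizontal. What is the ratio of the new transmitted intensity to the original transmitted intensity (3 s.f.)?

Before rotation:
By Malus's law, I₁ = I₀ cos²(41° − 0°) = I₀ cos²(41°) = 0.5696 I₀.
I₂ = I₁ cos²(62° − 41°) = 0.5696 I₀ · cos²(21°) = 0.4964 I₀.
After rotation:
I₁ = I₀ cos²(-19° − 0°) = I₀ cos²(19°) = 0.894 I₀.
I₂ = I₁ cos²(62° + 19°) = 0.894 I₀ · cos²(81°) = 0.02188 I₀.
Ratio = 0.02188 / 0.4964 = 0.04407.

I_new/I_old ≈ 0.0441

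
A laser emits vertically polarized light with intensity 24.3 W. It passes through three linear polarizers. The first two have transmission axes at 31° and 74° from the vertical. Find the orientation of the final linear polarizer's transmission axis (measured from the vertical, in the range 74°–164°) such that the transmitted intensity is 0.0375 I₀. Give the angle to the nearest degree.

θ ≈ 146°

By Malus's law, I₁ = I₀ cos²(31° − 0°) = I₀ cos²(31°) = 0.7347 I₀.
I₂ = I₁ cos²(74° − 31°) = 0.7347 I₀ · cos²(43°) = 0.393 I₀.
Need I₃/I₀ = 0.0375, so cos²(θ − 74°) = 0.0375 / 0.393 = 0.09542.
θ − 74° = arccos(√0.09542) = 72.0°, giving θ ≈ 74 + 72.0 = 146.0°.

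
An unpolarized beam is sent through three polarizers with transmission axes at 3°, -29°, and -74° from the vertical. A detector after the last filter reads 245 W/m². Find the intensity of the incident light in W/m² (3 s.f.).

Unpolarized light through the first polarizer → I₁ = ½ I₀, now polarized at 3°.
I₂ = I₁ cos²(-29° − 3°) = 0.5 I₀ · cos²(32°) = 0.3596 I₀.
I₃ = I₂ cos²(-74° + 29°) = 0.3596 I₀ · cos²(45°) = 0.1798 I₀.
So 245 W/m² = 0.1798 I₀, giving I₀ = 245/0.1798 = 1363 W/m².

I₀ ≈ 1360 W/m²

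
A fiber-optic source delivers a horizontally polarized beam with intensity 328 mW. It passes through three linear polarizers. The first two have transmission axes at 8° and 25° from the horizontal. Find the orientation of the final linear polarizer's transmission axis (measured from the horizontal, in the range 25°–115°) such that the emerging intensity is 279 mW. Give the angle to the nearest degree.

I₁ = I₀ cos²(8° − 0°) = I₀ cos²(8°) = 0.9806 I₀.
I₂ = I₁ cos²(25° − 8°) = 0.9806 I₀ · cos²(17°) = 0.8968 I₀.
Target fraction: 279 / 328 mW = 0.8506 of I₀.
Need I₃/I₀ = 0.8506, so cos²(θ − 25°) = 0.8506 / 0.8968 = 0.9485.
θ − 25° = arccos(√0.9485) = 13.1°, giving θ ≈ 25 + 13.1 = 38.1°.

θ ≈ 38°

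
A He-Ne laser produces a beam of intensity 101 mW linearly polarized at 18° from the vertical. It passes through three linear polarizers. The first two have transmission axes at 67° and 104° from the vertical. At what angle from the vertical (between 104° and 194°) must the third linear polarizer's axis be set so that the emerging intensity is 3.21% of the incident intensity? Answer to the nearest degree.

θ ≈ 174°

I₁ = I₀ cos²(67° − 18°) = I₀ cos²(49°) = 0.4304 I₀.
I₂ = I₁ cos²(104° − 67°) = 0.4304 I₀ · cos²(37°) = 0.2745 I₀.
Need I₃/I₀ = 0.0321, so cos²(θ − 104°) = 0.0321 / 0.2745 = 0.1169.
θ − 104° = arccos(√0.1169) = 70.0°, giving θ ≈ 104 + 70.0 = 174.0°.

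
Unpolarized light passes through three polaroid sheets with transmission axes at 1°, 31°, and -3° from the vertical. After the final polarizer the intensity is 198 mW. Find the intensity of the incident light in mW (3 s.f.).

Unpolarized light through the first polarizer → I₁ = ½ I₀, now polarized at 1°.
I₂ = I₁ cos²(31° − 1°) = 0.5 I₀ · cos²(30°) = 0.375 I₀.
I₃ = I₂ cos²(-3° − 31°) = 0.375 I₀ · cos²(34°) = 0.2577 I₀.
So 198 mW = 0.2577 I₀, giving I₀ = 198/0.2577 = 768.2 mW.

I₀ ≈ 768 mW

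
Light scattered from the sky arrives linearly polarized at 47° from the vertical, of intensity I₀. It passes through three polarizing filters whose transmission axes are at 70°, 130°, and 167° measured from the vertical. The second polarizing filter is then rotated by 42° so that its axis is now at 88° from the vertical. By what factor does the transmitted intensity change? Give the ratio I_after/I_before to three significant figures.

I_new/I_old ≈ 0.207

Before rotation:
I₁ = I₀ cos²(70° − 47°) = I₀ cos²(23°) = 0.8473 I₀.
I₂ = I₁ cos²(130° − 70°) = 0.8473 I₀ · cos²(60°) = 0.2118 I₀.
I₃ = I₂ cos²(167° − 130°) = 0.2118 I₀ · cos²(37°) = 0.1351 I₀.
After rotation:
I₁ = I₀ cos²(70° − 47°) = I₀ cos²(23°) = 0.8473 I₀.
I₂ = I₁ cos²(88° − 70°) = 0.8473 I₀ · cos²(18°) = 0.7664 I₀.
I₃ = I₂ cos²(167° − 88°) = 0.7664 I₀ · cos²(79°) = 0.0279 I₀.
Ratio = 0.0279 / 0.1351 = 0.2065.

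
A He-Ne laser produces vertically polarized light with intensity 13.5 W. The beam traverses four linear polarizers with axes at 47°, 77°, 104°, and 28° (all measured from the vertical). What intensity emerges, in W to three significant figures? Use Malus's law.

I ≈ 0.219 W

By Malus's law, I₁ = 13.5 W · cos²(47°) = 6.279 W.
I₂ = I₁ · cos²(30°) = 6.279 · 0.75 = 4.709 W.
I₃ = I₂ · cos²(27°) = 4.709 · 0.7939 = 3.739 W.
I₄ = I₃ · cos²(76°) = 3.739 · 0.05853 = 0.2188 W.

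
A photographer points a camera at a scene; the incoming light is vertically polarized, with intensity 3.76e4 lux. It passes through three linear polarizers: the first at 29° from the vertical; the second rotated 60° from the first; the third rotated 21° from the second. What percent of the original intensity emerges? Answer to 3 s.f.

≈ 16.7%

I₁ = 3.76e4 lux · cos²(29°) = 2.876e+04 lux.
I₂ = I₁ · cos²(60°) = 2.876e+04 · 0.25 = 7191 lux.
I₃ = I₂ · cos²(21°) = 7191 · 0.8716 = 6267 lux.
That is 16.67% of the incident intensity.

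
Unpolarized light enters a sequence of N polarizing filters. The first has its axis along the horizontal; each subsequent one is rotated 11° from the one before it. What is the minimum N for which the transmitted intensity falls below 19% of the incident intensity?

N = 28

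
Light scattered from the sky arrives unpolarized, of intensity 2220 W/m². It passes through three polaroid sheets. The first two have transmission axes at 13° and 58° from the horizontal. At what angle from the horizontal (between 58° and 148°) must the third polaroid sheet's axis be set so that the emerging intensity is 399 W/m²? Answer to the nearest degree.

Unpolarized light through the first polarizer → I₁ = ½ I₀, now polarized at 13°.
I₂ = I₁ cos²(58° − 13°) = 0.5 I₀ · cos²(45°) = 0.25 I₀.
Target fraction: 399 / 2220 W/m² = 0.1797 of I₀.
Need I₃/I₀ = 0.1797, so cos²(θ − 58°) = 0.1797 / 0.25 = 0.7189.
θ − 58° = arccos(√0.7189) = 32.0°, giving θ ≈ 58 + 32.0 = 90.0°.

θ ≈ 90°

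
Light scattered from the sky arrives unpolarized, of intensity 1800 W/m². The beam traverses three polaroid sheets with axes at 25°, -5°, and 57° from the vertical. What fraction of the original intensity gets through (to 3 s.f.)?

Unpolarized light through the first polarizer → I₁ = 1800 W/m²/2 = 900 W/m², polarized at 25°.
I₂ = I₁ · cos²(30°) = 900 · 0.75 = 675 W/m².
I₃ = I₂ · cos²(62°) = 675 · 0.2204 = 148.8 W/m².
Transmitted fraction = 0.08265.

I/I₀ ≈ 0.0827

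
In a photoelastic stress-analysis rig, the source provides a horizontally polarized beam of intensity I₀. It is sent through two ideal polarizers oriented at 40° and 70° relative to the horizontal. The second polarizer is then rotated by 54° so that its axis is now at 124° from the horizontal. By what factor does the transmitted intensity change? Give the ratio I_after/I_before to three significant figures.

Before rotation:
I₁ = I₀ cos²(40° − 0°) = I₀ cos²(40°) = 0.5868 I₀.
I₂ = I₁ cos²(70° − 40°) = 0.5868 I₀ · cos²(30°) = 0.4401 I₀.
After rotation:
I₁ = I₀ cos²(40° − 0°) = I₀ cos²(40°) = 0.5868 I₀.
I₂ = I₁ cos²(124° − 40°) = 0.5868 I₀ · cos²(84°) = 0.006412 I₀.
Ratio = 0.006412 / 0.4401 = 0.01457.

I_new/I_old ≈ 0.0146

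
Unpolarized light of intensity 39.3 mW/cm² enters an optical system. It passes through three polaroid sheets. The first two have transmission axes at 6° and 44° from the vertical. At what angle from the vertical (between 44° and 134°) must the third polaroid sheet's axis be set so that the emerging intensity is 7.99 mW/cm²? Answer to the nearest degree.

θ ≈ 80°

Unpolarized light through the first polarizer → I₁ = ½ I₀, now polarized at 6°.
I₂ = I₁ cos²(44° − 6°) = 0.5 I₀ · cos²(38°) = 0.3105 I₀.
Target fraction: 7.99 / 39.3 mW/cm² = 0.2033 of I₀.
Need I₃/I₀ = 0.2033, so cos²(θ − 44°) = 0.2033 / 0.3105 = 0.6548.
θ − 44° = arccos(√0.6548) = 36.0°, giving θ ≈ 44 + 36.0 = 80.0°.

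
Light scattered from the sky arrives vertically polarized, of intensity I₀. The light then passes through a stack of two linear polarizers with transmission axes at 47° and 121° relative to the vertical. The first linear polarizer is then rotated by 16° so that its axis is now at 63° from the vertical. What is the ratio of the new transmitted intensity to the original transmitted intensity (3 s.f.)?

I_new/I_old ≈ 1.64

Before rotation:
I₁ = I₀ cos²(47° − 0°) = I₀ cos²(47°) = 0.4651 I₀.
I₂ = I₁ cos²(121° − 47°) = 0.4651 I₀ · cos²(74°) = 0.03534 I₀.
After rotation:
I₁ = I₀ cos²(63° − 0°) = I₀ cos²(63°) = 0.2061 I₀.
I₂ = I₁ cos²(121° − 63°) = 0.2061 I₀ · cos²(58°) = 0.05788 I₀.
Ratio = 0.05788 / 0.03534 = 1.638.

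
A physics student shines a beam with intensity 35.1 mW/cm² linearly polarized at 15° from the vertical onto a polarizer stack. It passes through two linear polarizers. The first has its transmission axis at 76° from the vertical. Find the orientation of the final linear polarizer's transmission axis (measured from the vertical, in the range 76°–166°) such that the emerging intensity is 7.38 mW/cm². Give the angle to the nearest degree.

θ ≈ 95°

By Malus's law, I₁ = I₀ cos²(76° − 15°) = I₀ cos²(61°) = 0.235 I₀.
Target fraction: 7.38 / 35.1 mW/cm² = 0.2103 of I₀.
Need I₂/I₀ = 0.2103, so cos²(θ − 76°) = 0.2103 / 0.235 = 0.8946.
θ − 76° = arccos(√0.8946) = 18.9°, giving θ ≈ 76 + 18.9 = 94.9°.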